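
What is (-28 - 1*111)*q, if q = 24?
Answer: -3336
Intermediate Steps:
(-28 - 1*111)*q = (-28 - 1*111)*24 = (-28 - 111)*24 = -139*24 = -3336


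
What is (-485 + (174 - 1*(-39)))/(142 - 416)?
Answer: 136/137 ≈ 0.99270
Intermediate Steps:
(-485 + (174 - 1*(-39)))/(142 - 416) = (-485 + (174 + 39))/(-274) = (-485 + 213)*(-1/274) = -272*(-1/274) = 136/137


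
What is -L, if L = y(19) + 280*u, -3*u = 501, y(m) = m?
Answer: 46741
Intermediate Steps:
u = -167 (u = -1/3*501 = -167)
L = -46741 (L = 19 + 280*(-167) = 19 - 46760 = -46741)
-L = -1*(-46741) = 46741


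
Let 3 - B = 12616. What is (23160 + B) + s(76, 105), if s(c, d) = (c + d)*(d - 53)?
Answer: 19959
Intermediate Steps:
B = -12613 (B = 3 - 1*12616 = 3 - 12616 = -12613)
s(c, d) = (-53 + d)*(c + d) (s(c, d) = (c + d)*(-53 + d) = (-53 + d)*(c + d))
(23160 + B) + s(76, 105) = (23160 - 12613) + (105² - 53*76 - 53*105 + 76*105) = 10547 + (11025 - 4028 - 5565 + 7980) = 10547 + 9412 = 19959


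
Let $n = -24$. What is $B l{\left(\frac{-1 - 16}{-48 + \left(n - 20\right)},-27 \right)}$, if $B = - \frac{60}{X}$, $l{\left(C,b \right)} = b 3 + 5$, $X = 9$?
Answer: $\frac{1520}{3} \approx 506.67$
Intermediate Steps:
$l{\left(C,b \right)} = 5 + 3 b$ ($l{\left(C,b \right)} = 3 b + 5 = 5 + 3 b$)
$B = - \frac{20}{3}$ ($B = - \frac{60}{9} = \left(-60\right) \frac{1}{9} = - \frac{20}{3} \approx -6.6667$)
$B l{\left(\frac{-1 - 16}{-48 + \left(n - 20\right)},-27 \right)} = - \frac{20 \left(5 + 3 \left(-27\right)\right)}{3} = - \frac{20 \left(5 - 81\right)}{3} = \left(- \frac{20}{3}\right) \left(-76\right) = \frac{1520}{3}$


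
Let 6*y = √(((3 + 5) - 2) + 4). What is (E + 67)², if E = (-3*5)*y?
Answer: 9103/2 - 335*√10 ≈ 3492.1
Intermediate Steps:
y = √10/6 (y = √(((3 + 5) - 2) + 4)/6 = √((8 - 2) + 4)/6 = √(6 + 4)/6 = √10/6 ≈ 0.52705)
E = -5*√10/2 (E = (-3*5)*(√10/6) = -5*√10/2 ≈ -7.9057)
(E + 67)² = (-5*√10/2 + 67)² = (67 - 5*√10/2)²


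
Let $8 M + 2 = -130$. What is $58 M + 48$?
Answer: $-909$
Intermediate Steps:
$M = - \frac{33}{2}$ ($M = - \frac{1}{4} + \frac{1}{8} \left(-130\right) = - \frac{1}{4} - \frac{65}{4} = - \frac{33}{2} \approx -16.5$)
$58 M + 48 = 58 \left(- \frac{33}{2}\right) + 48 = -957 + 48 = -909$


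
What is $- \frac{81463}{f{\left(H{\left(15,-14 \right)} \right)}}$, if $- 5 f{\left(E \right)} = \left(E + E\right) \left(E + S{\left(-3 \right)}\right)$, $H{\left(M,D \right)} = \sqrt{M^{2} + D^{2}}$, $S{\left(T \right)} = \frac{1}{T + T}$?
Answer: $\frac{1466334}{3031} + \frac{244389 \sqrt{421}}{1276051} \approx 487.71$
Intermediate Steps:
$S{\left(T \right)} = \frac{1}{2 T}$
$H{\left(M,D \right)} = \sqrt{D^{2} + M^{2}}$
$f{\left(E \right)} = - \frac{2 E \left(- \frac{1}{6} + E\right)}{5}$ ($f{\left(E \right)} = - \frac{\left(E + E\right) \left(E + \frac{1}{2 \left(-3\right)}\right)}{5} = - \frac{2 E \left(E + \frac{1}{2} \left(- \frac{1}{3}\right)\right)}{5} = - \frac{2 E \left(E - \frac{1}{6}\right)}{5} = - \frac{2 E \left(- \frac{1}{6} + E\right)}{5}$)
$- \frac{81463}{f{\left(H{\left(15,-14 \right)} \right)}} = - \frac{81463}{\frac{1}{15} \sqrt{\left(-14\right)^{2} + 15^{2}} \left(1 - 6 \sqrt{\left(-14\right)^{2} + 15^{2}}\right)} = - \frac{81463}{\frac{1}{15} \sqrt{196 + 225} \left(1 - 6 \sqrt{196 + 225}\right)} = - \frac{81463}{\frac{1}{15} \sqrt{421} \left(1 - 6 \sqrt{421}\right)} = - 81463 \frac{15 \sqrt{421}}{421 \left(1 - 6 \sqrt{421}\right)} = - \frac{1221945 \sqrt{421}}{421 \left(1 - 6 \sqrt{421}\right)}$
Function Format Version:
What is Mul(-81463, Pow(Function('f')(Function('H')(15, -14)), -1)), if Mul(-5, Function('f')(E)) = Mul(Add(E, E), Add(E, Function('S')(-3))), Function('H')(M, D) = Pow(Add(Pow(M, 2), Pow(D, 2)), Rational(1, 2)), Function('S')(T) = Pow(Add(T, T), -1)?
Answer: Add(Rational(1466334, 3031), Mul(Rational(244389, 1276051), Pow(421, Rational(1, 2)))) ≈ 487.71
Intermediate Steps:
Function('S')(T) = Mul(Rational(1, 2), Pow(T, -1)) (Function('S')(T) = Pow(Mul(2, T), -1) = Mul(Rational(1, 2), Pow(T, -1)))
Function('H')(M, D) = Pow(Add(Pow(D, 2), Pow(M, 2)), Rational(1, 2))
Function('f')(E) = Mul(Rational(-2, 5), E, Add(Rational(-1, 6), E)) (Function('f')(E) = Mul(Rational(-1, 5), Mul(Add(E, E), Add(E, Mul(Rational(1, 2), Pow(-3, -1))))) = Mul(Rational(-1, 5), Mul(Mul(2, E), Add(E, Mul(Rational(1, 2), Rational(-1, 3))))) = Mul(Rational(-1, 5), Mul(Mul(2, E), Add(E, Rational(-1, 6)))) = Mul(Rational(-1, 5), Mul(Mul(2, E), Add(Rational(-1, 6), E))) = Mul(Rational(-1, 5), Mul(2, E, Add(Rational(-1, 6), E))) = Mul(Rational(-2, 5), E, Add(Rational(-1, 6), E)))
Mul(-81463, Pow(Function('f')(Function('H')(15, -14)), -1)) = Mul(-81463, Pow(Mul(Rational(1, 15), Pow(Add(Pow(-14, 2), Pow(15, 2)), Rational(1, 2)), Add(1, Mul(-6, Pow(Add(Pow(-14, 2), Pow(15, 2)), Rational(1, 2))))), -1)) = Mul(-81463, Pow(Mul(Rational(1, 15), Pow(Add(196, 225), Rational(1, 2)), Add(1, Mul(-6, Pow(Add(196, 225), Rational(1, 2))))), -1)) = Mul(-81463, Pow(Mul(Rational(1, 15), Pow(421, Rational(1, 2)), Add(1, Mul(-6, Pow(421, Rational(1, 2))))), -1)) = Mul(-81463, Mul(Rational(15, 421), Pow(421, Rational(1, 2)), Pow(Add(1, Mul(-6, Pow(421, Rational(1, 2)))), -1))) = Mul(Rational(-1221945, 421), Pow(421, Rational(1, 2)), Pow(Add(1, Mul(-6, Pow(421, Rational(1, 2)))), -1))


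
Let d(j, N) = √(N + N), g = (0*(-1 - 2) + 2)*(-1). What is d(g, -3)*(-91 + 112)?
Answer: 21*I*√6 ≈ 51.439*I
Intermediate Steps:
g = -2 (g = (0*(-3) + 2)*(-1) = (0 + 2)*(-1) = 2*(-1) = -2)
d(j, N) = √2*√N (d(j, N) = √(2*N) = √2*√N)
d(g, -3)*(-91 + 112) = (√2*√(-3))*(-91 + 112) = (√2*(I*√3))*21 = (I*√6)*21 = 21*I*√6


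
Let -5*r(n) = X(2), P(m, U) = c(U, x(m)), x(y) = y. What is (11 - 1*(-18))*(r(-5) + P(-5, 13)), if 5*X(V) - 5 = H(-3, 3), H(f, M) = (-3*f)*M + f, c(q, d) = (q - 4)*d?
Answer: -33466/25 ≈ -1338.6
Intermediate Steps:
c(q, d) = d*(-4 + q) (c(q, d) = (-4 + q)*d = d*(-4 + q))
H(f, M) = f - 3*M*f (H(f, M) = -3*M*f + f = f - 3*M*f)
P(m, U) = m*(-4 + U)
X(V) = 29/5 (X(V) = 1 + (-3*(1 - 3*3))/5 = 1 + (-3*(1 - 9))/5 = 1 + (-3*(-8))/5 = 1 + (1/5)*24 = 1 + 24/5 = 29/5)
r(n) = -29/25 (r(n) = -1/5*29/5 = -29/25)
(11 - 1*(-18))*(r(-5) + P(-5, 13)) = (11 - 1*(-18))*(-29/25 - 5*(-4 + 13)) = (11 + 18)*(-29/25 - 5*9) = 29*(-29/25 - 45) = 29*(-1154/25) = -33466/25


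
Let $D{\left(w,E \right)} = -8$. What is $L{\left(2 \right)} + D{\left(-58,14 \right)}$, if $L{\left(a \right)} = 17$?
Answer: $9$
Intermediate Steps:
$L{\left(2 \right)} + D{\left(-58,14 \right)} = 17 - 8 = 9$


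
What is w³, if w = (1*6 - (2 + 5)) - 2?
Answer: -27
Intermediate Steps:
w = -3 (w = (6 - 7) - 2 = -1 - 2 = -3)
w³ = (-3)³ = -27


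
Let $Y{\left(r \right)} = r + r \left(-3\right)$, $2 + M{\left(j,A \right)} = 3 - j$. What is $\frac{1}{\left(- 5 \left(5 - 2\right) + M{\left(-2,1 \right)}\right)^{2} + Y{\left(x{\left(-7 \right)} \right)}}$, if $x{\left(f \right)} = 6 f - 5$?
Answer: $\frac{1}{238} \approx 0.0042017$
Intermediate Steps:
$x{\left(f \right)} = -5 + 6 f$
$M{\left(j,A \right)} = 1 - j$ ($M{\left(j,A \right)} = -2 - \left(-3 + j\right) = 1 - j$)
$Y{\left(r \right)} = - 2 r$ ($Y{\left(r \right)} = r - 3 r = - 2 r$)
$\frac{1}{\left(- 5 \left(5 - 2\right) + M{\left(-2,1 \right)}\right)^{2} + Y{\left(x{\left(-7 \right)} \right)}} = \frac{1}{\left(- 5 \left(5 - 2\right) + \left(1 - -2\right)\right)^{2} - 2 \left(-5 + 6 \left(-7\right)\right)} = \frac{1}{\left(\left(-5\right) 3 + \left(1 + 2\right)\right)^{2} - 2 \left(-5 - 42\right)} = \frac{1}{\left(-15 + 3\right)^{2} - -94} = \frac{1}{\left(-12\right)^{2} + 94} = \frac{1}{144 + 94} = \frac{1}{238}$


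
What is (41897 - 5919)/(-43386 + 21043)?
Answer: -35978/22343 ≈ -1.6103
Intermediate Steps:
(41897 - 5919)/(-43386 + 21043) = 35978/(-22343) = 35978*(-1/22343) = -35978/22343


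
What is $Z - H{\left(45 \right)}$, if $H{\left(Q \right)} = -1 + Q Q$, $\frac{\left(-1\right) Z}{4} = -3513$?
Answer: $12028$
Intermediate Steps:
$Z = 14052$ ($Z = \left(-4\right) \left(-3513\right) = 14052$)
$H{\left(Q \right)} = -1 + Q^{2}$
$Z - H{\left(45 \right)} = 14052 - \left(-1 + 45^{2}\right) = 14052 - \left(-1 + 2025\right) = 14052 - 2024 = 12028$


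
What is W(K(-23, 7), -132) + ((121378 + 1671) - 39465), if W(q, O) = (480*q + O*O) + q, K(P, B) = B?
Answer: 104375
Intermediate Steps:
W(q, O) = O² + 481*q (W(q, O) = (480*q + O²) + q = (O² + 480*q) + q = O² + 481*q)
W(K(-23, 7), -132) + ((121378 + 1671) - 39465) = ((-132)² + 481*7) + ((121378 + 1671) - 39465) = (17424 + 3367) + (123049 - 39465) = 20791 + 83584 = 104375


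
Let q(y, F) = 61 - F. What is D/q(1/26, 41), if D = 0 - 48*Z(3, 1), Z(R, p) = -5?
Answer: 12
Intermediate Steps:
D = 240 (D = 0 - 48*(-5) = 0 + 240 = 240)
D/q(1/26, 41) = 240/(61 - 1*41) = 240/(61 - 41) = 240/20 = 240*(1/20) = 12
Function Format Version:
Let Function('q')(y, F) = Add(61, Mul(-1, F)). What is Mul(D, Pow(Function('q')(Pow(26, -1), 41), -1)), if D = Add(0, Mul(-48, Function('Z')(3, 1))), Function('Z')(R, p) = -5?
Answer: 12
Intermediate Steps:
D = 240 (D = Add(0, Mul(-48, -5)) = Add(0, 240) = 240)
Mul(D, Pow(Function('q')(Pow(26, -1), 41), -1)) = Mul(240, Pow(Add(61, Mul(-1, 41)), -1)) = Mul(240, Pow(Add(61, -41), -1)) = Mul(240, Pow(20, -1)) = Mul(240, Rational(1, 20)) = 12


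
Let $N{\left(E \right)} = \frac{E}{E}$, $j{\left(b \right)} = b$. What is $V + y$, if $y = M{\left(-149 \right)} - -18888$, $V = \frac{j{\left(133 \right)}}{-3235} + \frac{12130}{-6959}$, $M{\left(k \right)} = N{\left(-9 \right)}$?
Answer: $\frac{425195896388}{22512365} \approx 18887.0$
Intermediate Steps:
$N{\left(E \right)} = 1$
$M{\left(k \right)} = 1$
$V = - \frac{40166097}{22512365}$ ($V = \frac{133}{-3235} + \frac{12130}{-6959} = 133 \left(- \frac{1}{3235}\right) + 12130 \left(- \frac{1}{6959}\right) = - \frac{133}{3235} - \frac{12130}{6959} = - \frac{40166097}{22512365} \approx -1.7842$)
$y = 18889$ ($y = 1 - -18888 = 1 + 18888 = 18889$)
$V + y = - \frac{40166097}{22512365} + 18889 = \frac{425195896388}{22512365}$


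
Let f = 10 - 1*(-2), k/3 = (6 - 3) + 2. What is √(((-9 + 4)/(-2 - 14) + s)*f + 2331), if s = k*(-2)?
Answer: √7899/2 ≈ 44.438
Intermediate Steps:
k = 15 (k = 3*((6 - 3) + 2) = 3*(3 + 2) = 3*5 = 15)
f = 12 (f = 10 + 2 = 12)
s = -30 (s = 15*(-2) = -30)
√(((-9 + 4)/(-2 - 14) + s)*f + 2331) = √(((-9 + 4)/(-2 - 14) - 30)*12 + 2331) = √((-5/(-16) - 30)*12 + 2331) = √((-5*(-1/16) - 30)*12 + 2331) = √((5/16 - 30)*12 + 2331) = √(-475/16*12 + 2331) = √(-1425/4 + 2331) = √(7899/4) = √7899/2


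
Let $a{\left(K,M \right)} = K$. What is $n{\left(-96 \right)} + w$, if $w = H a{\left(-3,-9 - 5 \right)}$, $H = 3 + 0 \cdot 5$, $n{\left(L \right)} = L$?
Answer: $-105$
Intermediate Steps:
$H = 3$ ($H = 3 + 0 = 3$)
$w = -9$ ($w = 3 \left(-3\right) = -9$)
$n{\left(-96 \right)} + w = -96 - 9 = -105$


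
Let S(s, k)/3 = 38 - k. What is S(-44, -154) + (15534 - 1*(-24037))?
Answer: 40147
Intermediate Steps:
S(s, k) = 114 - 3*k (S(s, k) = 3*(38 - k) = 114 - 3*k)
S(-44, -154) + (15534 - 1*(-24037)) = (114 - 3*(-154)) + (15534 - 1*(-24037)) = (114 + 462) + (15534 + 24037) = 576 + 39571 = 40147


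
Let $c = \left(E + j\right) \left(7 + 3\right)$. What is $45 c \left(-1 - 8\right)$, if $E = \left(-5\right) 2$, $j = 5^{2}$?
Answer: $-60750$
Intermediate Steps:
$j = 25$
$E = -10$
$c = 150$ ($c = \left(-10 + 25\right) \left(7 + 3\right) = 15 \cdot 10 = 150$)
$45 c \left(-1 - 8\right) = 45 \cdot 150 \left(-1 - 8\right) = 45 \cdot 150 \left(-9\right) = 45 \left(-1350\right) = -60750$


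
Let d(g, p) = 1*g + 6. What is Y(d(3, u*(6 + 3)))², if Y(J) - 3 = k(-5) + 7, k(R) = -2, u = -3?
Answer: 64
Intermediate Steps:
d(g, p) = 6 + g (d(g, p) = g + 6 = 6 + g)
Y(J) = 8 (Y(J) = 3 + (-2 + 7) = 3 + 5 = 8)
Y(d(3, u*(6 + 3)))² = 8² = 64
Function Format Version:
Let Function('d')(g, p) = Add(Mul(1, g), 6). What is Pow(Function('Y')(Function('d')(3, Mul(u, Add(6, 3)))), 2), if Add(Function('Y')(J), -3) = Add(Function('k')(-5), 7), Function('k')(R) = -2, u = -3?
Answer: 64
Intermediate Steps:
Function('d')(g, p) = Add(6, g) (Function('d')(g, p) = Add(g, 6) = Add(6, g))
Function('Y')(J) = 8 (Function('Y')(J) = Add(3, Add(-2, 7)) = Add(3, 5) = 8)
Pow(Function('Y')(Function('d')(3, Mul(u, Add(6, 3)))), 2) = Pow(8, 2) = 64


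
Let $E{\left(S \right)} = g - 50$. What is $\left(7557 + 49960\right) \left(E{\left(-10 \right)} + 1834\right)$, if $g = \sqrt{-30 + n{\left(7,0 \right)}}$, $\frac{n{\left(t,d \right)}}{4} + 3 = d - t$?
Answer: $102610328 + 57517 i \sqrt{70} \approx 1.0261 \cdot 10^{8} + 4.8122 \cdot 10^{5} i$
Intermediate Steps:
$n{\left(t,d \right)} = -12 - 4 t + 4 d$ ($n{\left(t,d \right)} = -12 + 4 \left(d - t\right) = -12 + \left(- 4 t + 4 d\right) = -12 - 4 t + 4 d$)
$g = i \sqrt{70}$ ($g = \sqrt{-30 - 40} = \sqrt{-70} = i \sqrt{70} \approx 8.3666 i$)
$E{\left(S \right)} = -50 + i \sqrt{70}$ ($E{\left(S \right)} = i \sqrt{70} - 50 = -50 + i \sqrt{70}$)
$\left(7557 + 49960\right) \left(E{\left(-10 \right)} + 1834\right) = \left(7557 + 49960\right) \left(\left(-50 + i \sqrt{70}\right) + 1834\right) = 57517 \left(1784 + i \sqrt{70}\right) = 102610328 + 57517 i \sqrt{70}$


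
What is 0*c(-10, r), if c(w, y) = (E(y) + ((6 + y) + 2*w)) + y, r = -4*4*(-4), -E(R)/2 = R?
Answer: 0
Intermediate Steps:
E(R) = -2*R
r = 64 (r = -16*(-4) = 64)
c(w, y) = 6 + 2*w (c(w, y) = (-2*y + ((6 + y) + 2*w)) + y = (-2*y + (6 + y + 2*w)) + y = (6 - y + 2*w) + y = 6 + 2*w)
0*c(-10, r) = 0*(6 + 2*(-10)) = 0*(6 - 20) = 0*(-14) = 0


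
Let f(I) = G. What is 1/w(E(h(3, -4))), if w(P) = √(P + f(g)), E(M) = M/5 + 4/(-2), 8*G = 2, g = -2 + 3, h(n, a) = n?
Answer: -2*I*√115/23 ≈ -0.9325*I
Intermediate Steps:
g = 1
G = ¼ (G = (⅛)*2 = ¼ ≈ 0.25000)
E(M) = -2 + M/5 (E(M) = M*(⅕) + 4*(-½) = M/5 - 2 = -2 + M/5)
f(I) = ¼
w(P) = √(¼ + P) (w(P) = √(P + ¼) = √(¼ + P))
1/w(E(h(3, -4))) = 1/(√(1 + 4*(-2 + (⅕)*3))/2) = 1/(√(1 + 4*(-2 + ⅗))/2) = 1/(√(1 + 4*(-7/5))/2) = 1/(√(1 - 28/5)/2) = 1/(√(-23/5)/2) = 1/((I*√115/5)/2) = 1/(I*√115/10) = -2*I*√115/23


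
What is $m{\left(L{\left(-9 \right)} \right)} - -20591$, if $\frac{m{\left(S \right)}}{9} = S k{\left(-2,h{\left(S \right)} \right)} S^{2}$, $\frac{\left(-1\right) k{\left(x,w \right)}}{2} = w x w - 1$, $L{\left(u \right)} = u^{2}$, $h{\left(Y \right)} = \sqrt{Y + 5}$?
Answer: $1654927865$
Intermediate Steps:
$h{\left(Y \right)} = \sqrt{5 + Y}$
$k{\left(x,w \right)} = 2 - 2 x w^{2}$ ($k{\left(x,w \right)} = - 2 \left(w x w - 1\right) = - 2 \left(x w^{2} - 1\right) = - 2 \left(-1 + x w^{2}\right) = 2 - 2 x w^{2}$)
$m{\left(S \right)} = 9 S^{3} \left(22 + 4 S\right)$ ($m{\left(S \right)} = 9 S \left(2 - - 4 \left(\sqrt{5 + S}\right)^{2}\right) S^{2} = 9 S \left(2 - - 4 \left(5 + S\right)\right) S^{2} = 9 S \left(2 + \left(20 + 4 S\right)\right) S^{2} = 9 S \left(22 + 4 S\right) S^{2} = 9 S^{3} \left(22 + 4 S\right)$)
$m{\left(L{\left(-9 \right)} \right)} - -20591 = \left(\left(-9\right)^{2}\right)^{3} \left(198 + 36 \left(-9\right)^{2}\right) - -20591 = 81^{3} \left(198 + 36 \cdot 81\right) + 20591 = 531441 \left(198 + 2916\right) + 20591 = 531441 \cdot 3114 + 20591 = 1654907274 + 20591 = 1654927865$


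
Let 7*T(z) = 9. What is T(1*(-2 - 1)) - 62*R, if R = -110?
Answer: 47749/7 ≈ 6821.3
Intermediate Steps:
T(z) = 9/7 (T(z) = (1/7)*9 = 9/7)
T(1*(-2 - 1)) - 62*R = 9/7 - 62*(-110) = 9/7 + 6820 = 47749/7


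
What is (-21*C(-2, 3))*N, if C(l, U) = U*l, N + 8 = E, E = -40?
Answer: -6048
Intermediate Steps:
N = -48 (N = -8 - 40 = -48)
(-21*C(-2, 3))*N = -63*(-2)*(-48) = -21*(-6)*(-48) = 126*(-48) = -6048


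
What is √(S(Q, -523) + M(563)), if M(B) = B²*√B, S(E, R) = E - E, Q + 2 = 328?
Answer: 563*563^(¼) ≈ 2742.4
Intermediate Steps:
Q = 326 (Q = -2 + 328 = 326)
S(E, R) = 0
M(B) = B^(5/2)
√(S(Q, -523) + M(563)) = √(0 + 563^(5/2)) = √(0 + 316969*√563) = √(316969*√563) = 563*563^(¼)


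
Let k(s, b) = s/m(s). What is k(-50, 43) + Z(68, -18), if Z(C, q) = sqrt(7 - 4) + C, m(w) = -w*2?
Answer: 135/2 + sqrt(3) ≈ 69.232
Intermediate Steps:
m(w) = -2*w
Z(C, q) = C + sqrt(3) (Z(C, q) = sqrt(3) + C = C + sqrt(3))
k(s, b) = -1/2 (k(s, b) = s/((-2*s)) = s*(-1/(2*s)) = -1/2)
k(-50, 43) + Z(68, -18) = -1/2 + (68 + sqrt(3)) = 135/2 + sqrt(3)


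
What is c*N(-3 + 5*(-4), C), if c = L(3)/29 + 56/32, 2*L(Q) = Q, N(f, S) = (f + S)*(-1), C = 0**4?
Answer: 4807/116 ≈ 41.440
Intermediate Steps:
C = 0
N(f, S) = -S - f (N(f, S) = (S + f)*(-1) = -S - f)
L(Q) = Q/2
c = 209/116 (c = ((1/2)*3)/29 + 56/32 = (3/2)*(1/29) + 56*(1/32) = 3/58 + 7/4 = 209/116 ≈ 1.8017)
c*N(-3 + 5*(-4), C) = 209*(-1*0 - (-3 + 5*(-4)))/116 = 209*(0 - (-3 - 20))/116 = 209*(0 - 1*(-23))/116 = 209*(0 + 23)/116 = (209/116)*23 = 4807/116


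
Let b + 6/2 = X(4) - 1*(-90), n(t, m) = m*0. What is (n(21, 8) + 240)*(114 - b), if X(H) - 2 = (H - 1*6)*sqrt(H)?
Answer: 6960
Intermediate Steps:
n(t, m) = 0
X(H) = 2 + sqrt(H)*(-6 + H) (X(H) = 2 + (H - 1*6)*sqrt(H) = 2 + (H - 6)*sqrt(H) = 2 + (-6 + H)*sqrt(H) = 2 + sqrt(H)*(-6 + H))
b = 85 (b = -3 + ((2 + 4**(3/2) - 6*sqrt(4)) - 1*(-90)) = -3 + ((2 + 8 - 6*2) + 90) = -3 + ((2 + 8 - 12) + 90) = -3 + (-2 + 90) = -3 + 88 = 85)
(n(21, 8) + 240)*(114 - b) = (0 + 240)*(114 - 1*85) = 240*(114 - 85) = 240*29 = 6960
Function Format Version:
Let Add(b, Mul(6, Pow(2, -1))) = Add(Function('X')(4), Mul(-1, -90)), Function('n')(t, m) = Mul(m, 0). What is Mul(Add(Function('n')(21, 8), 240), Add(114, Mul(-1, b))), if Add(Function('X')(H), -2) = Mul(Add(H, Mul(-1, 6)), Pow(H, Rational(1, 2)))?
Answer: 6960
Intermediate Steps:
Function('n')(t, m) = 0
Function('X')(H) = Add(2, Mul(Pow(H, Rational(1, 2)), Add(-6, H))) (Function('X')(H) = Add(2, Mul(Add(H, Mul(-1, 6)), Pow(H, Rational(1, 2)))) = Add(2, Mul(Add(H, -6), Pow(H, Rational(1, 2)))) = Add(2, Mul(Add(-6, H), Pow(H, Rational(1, 2)))) = Add(2, Mul(Pow(H, Rational(1, 2)), Add(-6, H))))
b = 85 (b = Add(-3, Add(Add(2, Pow(4, Rational(3, 2)), Mul(-6, Pow(4, Rational(1, 2)))), Mul(-1, -90))) = Add(-3, Add(Add(2, 8, Mul(-6, 2)), 90)) = Add(-3, Add(Add(2, 8, -12), 90)) = Add(-3, Add(-2, 90)) = Add(-3, 88) = 85)
Mul(Add(Function('n')(21, 8), 240), Add(114, Mul(-1, b))) = Mul(Add(0, 240), Add(114, Mul(-1, 85))) = Mul(240, Add(114, -85)) = Mul(240, 29) = 6960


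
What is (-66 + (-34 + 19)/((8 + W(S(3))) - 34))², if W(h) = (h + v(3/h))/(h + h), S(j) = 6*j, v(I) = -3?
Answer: 403286724/94249 ≈ 4279.0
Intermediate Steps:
W(h) = (-3 + h)/(2*h) (W(h) = (h - 3)/(h + h) = (-3 + h)/((2*h)) = (-3 + h)*(1/(2*h)) = (-3 + h)/(2*h))
(-66 + (-34 + 19)/((8 + W(S(3))) - 34))² = (-66 + (-34 + 19)/((8 + (-3 + 6*3)/(2*((6*3)))) - 34))² = (-66 - 15/((8 + (½)*(-3 + 18)/18) - 34))² = (-66 - 15/((8 + (½)*(1/18)*15) - 34))² = (-66 - 15/((8 + 5/12) - 34))² = (-66 - 15/(101/12 - 34))² = (-66 - 15/(-307/12))² = (-66 - 15*(-12/307))² = (-66 + 180/307)² = (-20082/307)² = 403286724/94249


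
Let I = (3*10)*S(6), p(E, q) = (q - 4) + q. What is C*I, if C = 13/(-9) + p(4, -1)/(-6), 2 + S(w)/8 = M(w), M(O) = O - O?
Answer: 640/3 ≈ 213.33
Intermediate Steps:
M(O) = 0
S(w) = -16 (S(w) = -16 + 8*0 = -16 + 0 = -16)
p(E, q) = -4 + 2*q (p(E, q) = (-4 + q) + q = -4 + 2*q)
C = -4/9 (C = 13/(-9) + (-4 + 2*(-1))/(-6) = 13*(-1/9) + (-4 - 2)*(-1/6) = -13/9 - 6*(-1/6) = -13/9 + 1 = -4/9 ≈ -0.44444)
I = -480 (I = (3*10)*(-16) = 30*(-16) = -480)
C*I = -4/9*(-480) = 640/3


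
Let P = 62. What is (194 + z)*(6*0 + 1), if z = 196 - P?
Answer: 328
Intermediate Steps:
z = 134 (z = 196 - 1*62 = 196 - 62 = 134)
(194 + z)*(6*0 + 1) = (194 + 134)*(6*0 + 1) = 328*(0 + 1) = 328*1 = 328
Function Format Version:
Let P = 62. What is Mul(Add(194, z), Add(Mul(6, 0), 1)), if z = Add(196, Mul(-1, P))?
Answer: 328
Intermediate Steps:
z = 134 (z = Add(196, Mul(-1, 62)) = Add(196, -62) = 134)
Mul(Add(194, z), Add(Mul(6, 0), 1)) = Mul(Add(194, 134), Add(Mul(6, 0), 1)) = Mul(328, Add(0, 1)) = Mul(328, 1) = 328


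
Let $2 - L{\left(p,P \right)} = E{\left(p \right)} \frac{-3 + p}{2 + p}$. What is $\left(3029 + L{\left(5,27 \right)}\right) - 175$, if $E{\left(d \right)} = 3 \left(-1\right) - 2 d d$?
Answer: $\frac{19692}{7} \approx 2813.1$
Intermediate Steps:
$E{\left(d \right)} = 6 d^{2}$ ($E{\left(d \right)} = - 3 \left(- 2 d^{2}\right) = 6 d^{2}$)
$L{\left(p,P \right)} = 2 - \frac{6 p^{2} \left(-3 + p\right)}{2 + p}$ ($L{\left(p,P \right)} = 2 - 6 p^{2} \frac{-3 + p}{2 + p} = 2 - \frac{6 p^{2} \left(-3 + p\right)}{2 + p}$)
$\left(3029 + L{\left(5,27 \right)}\right) - 175 = \left(3029 + \frac{2 \left(2 + 5 - 3 \cdot 5^{3} + 9 \cdot 5^{2}\right)}{2 + 5}\right) - 175 = \left(3029 + \frac{2 \left(2 + 5 - 375 + 9 \cdot 25\right)}{7}\right) - 175 = \left(3029 + 2 \cdot \frac{1}{7} \left(2 + 5 - 375 + 225\right)\right) - 175 = \left(3029 + 2 \cdot \frac{1}{7} \left(-143\right)\right) - 175 = \left(3029 - \frac{286}{7}\right) - 175 = \frac{20917}{7} - 175 = \frac{19692}{7}$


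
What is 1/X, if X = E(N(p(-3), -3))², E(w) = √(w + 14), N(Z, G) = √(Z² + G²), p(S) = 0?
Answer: 1/17 ≈ 0.058824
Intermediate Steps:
N(Z, G) = √(G² + Z²)
E(w) = √(14 + w)
X = 17 (X = (√(14 + √((-3)² + 0²)))² = (√(14 + √(9 + 0)))² = (√(14 + √9))² = (√(14 + 3))² = (√17)² = 17)
1/X = 1/17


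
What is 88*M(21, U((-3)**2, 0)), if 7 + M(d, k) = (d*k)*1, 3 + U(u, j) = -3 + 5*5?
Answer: 34496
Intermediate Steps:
U(u, j) = 19 (U(u, j) = -3 + (-3 + 5*5) = -3 + (-3 + 25) = -3 + 22 = 19)
M(d, k) = -7 + d*k (M(d, k) = -7 + (d*k)*1 = -7 + d*k)
88*M(21, U((-3)**2, 0)) = 88*(-7 + 21*19) = 88*(-7 + 399) = 88*392 = 34496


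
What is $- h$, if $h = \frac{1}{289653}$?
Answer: $- \frac{1}{289653} \approx -3.4524 \cdot 10^{-6}$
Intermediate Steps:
$h = \frac{1}{289653} \approx 3.4524 \cdot 10^{-6}$
$- h = \left(-1\right) \frac{1}{289653} = - \frac{1}{289653}$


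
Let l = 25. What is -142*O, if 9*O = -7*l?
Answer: 24850/9 ≈ 2761.1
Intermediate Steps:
O = -175/9 (O = (-7*25)/9 = (1/9)*(-175) = -175/9 ≈ -19.444)
-142*O = -142*(-175/9) = 24850/9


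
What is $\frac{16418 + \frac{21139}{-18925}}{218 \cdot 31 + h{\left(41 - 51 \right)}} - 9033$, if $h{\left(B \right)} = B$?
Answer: $- \frac{1153256705189}{127705900} \approx -9030.6$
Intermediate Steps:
$\frac{16418 + \frac{21139}{-18925}}{218 \cdot 31 + h{\left(41 - 51 \right)}} - 9033 = \frac{16418 + \frac{21139}{-18925}}{218 \cdot 31 + \left(41 - 51\right)} - 9033 = \frac{16418 + 21139 \left(- \frac{1}{18925}\right)}{6758 + \left(41 - 51\right)} - 9033 = \frac{16418 - \frac{21139}{18925}}{6758 - 10} - 9033 = \frac{310689511}{18925 \cdot 6748} - 9033 = \frac{310689511}{18925} \cdot \frac{1}{6748} - 9033 = \frac{310689511}{127705900} - 9033 = - \frac{1153256705189}{127705900}$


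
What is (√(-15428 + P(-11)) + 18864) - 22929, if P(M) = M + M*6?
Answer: -4065 + I*√15505 ≈ -4065.0 + 124.52*I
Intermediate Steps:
P(M) = 7*M (P(M) = M + 6*M = 7*M)
(√(-15428 + P(-11)) + 18864) - 22929 = (√(-15428 + 7*(-11)) + 18864) - 22929 = (√(-15428 - 77) + 18864) - 22929 = (√(-15505) + 18864) - 22929 = (I*√15505 + 18864) - 22929 = (18864 + I*√15505) - 22929 = -4065 + I*√15505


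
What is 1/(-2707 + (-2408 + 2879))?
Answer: -1/2236 ≈ -0.00044723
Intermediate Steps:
1/(-2707 + (-2408 + 2879)) = 1/(-2707 + 471) = 1/(-2236) = -1/2236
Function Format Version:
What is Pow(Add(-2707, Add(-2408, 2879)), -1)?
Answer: Rational(-1, 2236) ≈ -0.00044723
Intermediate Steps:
Pow(Add(-2707, Add(-2408, 2879)), -1) = Pow(Add(-2707, 471), -1) = Pow(-2236, -1) = Rational(-1, 2236)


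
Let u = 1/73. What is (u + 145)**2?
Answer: 112063396/5329 ≈ 21029.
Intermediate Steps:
u = 1/73 ≈ 0.013699
(u + 145)**2 = (1/73 + 145)**2 = (10586/73)**2 = 112063396/5329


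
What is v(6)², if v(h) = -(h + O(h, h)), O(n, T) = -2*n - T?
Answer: 144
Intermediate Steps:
O(n, T) = -T - 2*n
v(h) = 2*h (v(h) = -(h + (-h - 2*h)) = -(h - 3*h) = -(-2)*h = 2*h)
v(6)² = (2*6)² = 12² = 144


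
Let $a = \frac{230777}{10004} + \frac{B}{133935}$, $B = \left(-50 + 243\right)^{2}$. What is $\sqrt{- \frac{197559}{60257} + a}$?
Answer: $\frac{\sqrt{32703495707480775050078239965}}{40368747517590} \approx 4.4797$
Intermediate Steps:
$B = 37249$ ($B = 193^{2} = 37249$)
$a = \frac{31281756491}{1339885740}$ ($a = \frac{230777}{10004} + \frac{37249}{133935} = \frac{31281756491}{1339885740} \approx 23.347$)
$\sqrt{- \frac{197559}{60257} + a} = \sqrt{- \frac{197559}{60257} + \frac{31281756491}{1339885740}} = \sqrt{\frac{1620238313969527}{80737495035180}} = \frac{\sqrt{32703495707480775050078239965}}{40368747517590}$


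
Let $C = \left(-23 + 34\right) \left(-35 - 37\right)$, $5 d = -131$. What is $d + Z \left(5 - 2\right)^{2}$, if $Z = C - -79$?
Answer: $- \frac{32216}{5} \approx -6443.2$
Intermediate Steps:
$d = - \frac{131}{5}$ ($d = \frac{1}{5} \left(-131\right) = - \frac{131}{5} \approx -26.2$)
$C = -792$ ($C = 11 \left(-72\right) = -792$)
$Z = -713$ ($Z = -792 - -79 = -792 + 79 = -713$)
$d + Z \left(5 - 2\right)^{2} = - \frac{131}{5} - 713 \left(5 - 2\right)^{2} = - \frac{131}{5} - 713 \cdot 3^{2} = - \frac{131}{5} - 6417 = - \frac{32216}{5}$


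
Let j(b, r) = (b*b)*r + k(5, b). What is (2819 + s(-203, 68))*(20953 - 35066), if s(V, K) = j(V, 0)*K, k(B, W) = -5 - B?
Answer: -30187707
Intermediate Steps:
j(b, r) = -10 + r*b² (j(b, r) = (b*b)*r + (-5 - 1*5) = b²*r + (-5 - 5) = r*b² - 10 = -10 + r*b²)
s(V, K) = -10*K (s(V, K) = (-10 + 0*V²)*K = (-10 + 0)*K = -10*K)
(2819 + s(-203, 68))*(20953 - 35066) = (2819 - 10*68)*(20953 - 35066) = (2819 - 680)*(-14113) = 2139*(-14113) = -30187707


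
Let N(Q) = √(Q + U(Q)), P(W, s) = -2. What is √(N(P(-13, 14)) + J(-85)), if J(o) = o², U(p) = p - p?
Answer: √(7225 + I*√2) ≈ 85.0 + 0.0083*I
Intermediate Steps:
U(p) = 0
N(Q) = √Q (N(Q) = √(Q + 0) = √Q)
√(N(P(-13, 14)) + J(-85)) = √(√(-2) + (-85)²) = √(I*√2 + 7225) = √(7225 + I*√2)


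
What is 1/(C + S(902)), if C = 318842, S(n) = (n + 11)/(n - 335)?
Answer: 567/180784327 ≈ 3.1363e-6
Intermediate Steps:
S(n) = (11 + n)/(-335 + n)
1/(C + S(902)) = 1/(318842 + (11 + 902)/(-335 + 902)) = 1/(318842 + 913/567) = 1/(180784327/567) = 567/180784327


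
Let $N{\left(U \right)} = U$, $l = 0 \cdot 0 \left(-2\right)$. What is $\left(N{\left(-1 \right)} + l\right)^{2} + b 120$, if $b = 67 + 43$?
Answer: $13201$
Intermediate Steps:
$l = 0$ ($l = 0 \left(-2\right) = 0$)
$b = 110$
$\left(N{\left(-1 \right)} + l\right)^{2} + b 120 = \left(-1 + 0\right)^{2} + 110 \cdot 120 = \left(-1\right)^{2} + 13200 = 1 + 13200 = 13201$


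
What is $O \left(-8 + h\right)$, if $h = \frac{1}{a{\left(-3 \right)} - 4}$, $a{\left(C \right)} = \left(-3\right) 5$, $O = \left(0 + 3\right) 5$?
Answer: $- \frac{2295}{19} \approx -120.79$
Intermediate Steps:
$O = 15$ ($O = 3 \cdot 5 = 15$)
$a{\left(C \right)} = -15$
$h = - \frac{1}{19}$ ($h = \frac{1}{-15 - 4} = \frac{1}{-19} = - \frac{1}{19} \approx -0.052632$)
$O \left(-8 + h\right) = 15 \left(-8 - \frac{1}{19}\right) = 15 \left(- \frac{153}{19}\right) = - \frac{2295}{19}$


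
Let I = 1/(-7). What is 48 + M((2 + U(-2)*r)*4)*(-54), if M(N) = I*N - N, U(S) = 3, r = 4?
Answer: 3504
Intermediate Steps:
I = -⅐ ≈ -0.14286
M(N) = -8*N/7 (M(N) = -N/7 - N = -8*N/7)
48 + M((2 + U(-2)*r)*4)*(-54) = 48 - 8*(2 + 3*4)*4/7*(-54) = 48 - 8*(2 + 12)*4/7*(-54) = 48 - 16*4*(-54) = 48 - 8/7*56*(-54) = 48 - 64*(-54) = 48 + 3456 = 3504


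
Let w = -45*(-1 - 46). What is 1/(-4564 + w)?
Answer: -1/2449 ≈ -0.00040833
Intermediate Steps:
w = 2115 (w = -45*(-47) = 2115)
1/(-4564 + w) = 1/(-4564 + 2115) = 1/(-2449) = -1/2449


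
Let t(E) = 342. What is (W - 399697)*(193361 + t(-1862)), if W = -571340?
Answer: -188092780011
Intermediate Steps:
(W - 399697)*(193361 + t(-1862)) = (-571340 - 399697)*(193361 + 342) = -971037*193703 = -188092780011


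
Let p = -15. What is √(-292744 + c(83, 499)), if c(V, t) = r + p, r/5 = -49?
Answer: 6*I*√8139 ≈ 541.3*I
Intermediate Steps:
r = -245 (r = 5*(-49) = -245)
c(V, t) = -260 (c(V, t) = -245 - 15 = -260)
√(-292744 + c(83, 499)) = √(-292744 - 260) = √(-293004) = 6*I*√8139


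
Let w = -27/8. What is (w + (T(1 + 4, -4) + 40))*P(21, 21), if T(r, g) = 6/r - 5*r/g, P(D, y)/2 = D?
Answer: 37023/20 ≈ 1851.2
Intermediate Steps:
P(D, y) = 2*D
T(r, g) = 6/r - 5*r/g
w = -27/8 (w = -27*1/8 = -27/8 ≈ -3.3750)
(w + (T(1 + 4, -4) + 40))*P(21, 21) = (-27/8 + ((6/(1 + 4) - 5*(1 + 4)/(-4)) + 40))*(2*21) = (-27/8 + ((6/5 - 5*5*(-1/4)) + 40))*42 = (-27/8 + ((6*(1/5) + 25/4) + 40))*42 = (-27/8 + ((6/5 + 25/4) + 40))*42 = (-27/8 + (149/20 + 40))*42 = (-27/8 + 949/20)*42 = (1763/40)*42 = 37023/20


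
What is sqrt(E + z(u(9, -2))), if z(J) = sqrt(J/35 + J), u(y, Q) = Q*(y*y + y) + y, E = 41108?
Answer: sqrt(50357300 + 630*I*sqrt(665))/35 ≈ 202.75 + 0.032706*I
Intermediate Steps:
u(y, Q) = y + Q*(y + y**2) (u(y, Q) = Q*(y**2 + y) + y = Q*(y + y**2) + y = y + Q*(y + y**2))
z(J) = 6*sqrt(35)*sqrt(J)/35 (z(J) = sqrt(J*(1/35) + J) = sqrt(J/35 + J) = sqrt(36*J/35) = 6*sqrt(35)*sqrt(J)/35)
sqrt(E + z(u(9, -2))) = sqrt(41108 + 6*sqrt(35)*sqrt(9*(1 - 2 - 2*9))/35) = sqrt(41108 + 6*sqrt(35)*sqrt(9*(1 - 2 - 18))/35) = sqrt(41108 + 6*sqrt(35)*sqrt(9*(-19))/35) = sqrt(41108 + 6*sqrt(35)*sqrt(-171)/35) = sqrt(41108 + 6*sqrt(35)*(3*I*sqrt(19))/35) = sqrt(41108 + 18*I*sqrt(665)/35)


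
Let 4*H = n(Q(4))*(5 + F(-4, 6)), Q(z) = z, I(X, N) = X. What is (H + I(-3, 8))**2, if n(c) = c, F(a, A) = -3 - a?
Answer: 9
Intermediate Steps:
H = 6 (H = (4*(5 + (-3 - 1*(-4))))/4 = (4*(5 + (-3 + 4)))/4 = (4*(5 + 1))/4 = (4*6)/4 = (1/4)*24 = 6)
(H + I(-3, 8))**2 = (6 - 3)**2 = 3**2 = 9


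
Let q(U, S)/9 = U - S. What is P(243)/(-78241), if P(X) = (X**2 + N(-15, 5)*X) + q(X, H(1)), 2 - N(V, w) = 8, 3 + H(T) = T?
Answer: -59796/78241 ≈ -0.76425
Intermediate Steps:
H(T) = -3 + T
q(U, S) = -9*S + 9*U (q(U, S) = 9*(U - S) = -9*S + 9*U)
N(V, w) = -6 (N(V, w) = 2 - 1*8 = 2 - 8 = -6)
P(X) = 18 + X**2 + 3*X (P(X) = (X**2 - 6*X) + (-9*(-3 + 1) + 9*X) = (X**2 - 6*X) + (-9*(-2) + 9*X) = (X**2 - 6*X) + (18 + 9*X) = 18 + X**2 + 3*X)
P(243)/(-78241) = (18 + 243**2 + 3*243)/(-78241) = (18 + 59049 + 729)*(-1/78241) = 59796*(-1/78241) = -59796/78241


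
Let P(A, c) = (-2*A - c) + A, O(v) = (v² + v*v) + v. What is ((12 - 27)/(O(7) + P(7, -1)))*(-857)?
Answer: 4285/33 ≈ 129.85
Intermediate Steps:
O(v) = v + 2*v² (O(v) = (v² + v²) + v = 2*v² + v = v + 2*v²)
P(A, c) = -A - c (P(A, c) = (-c - 2*A) + A = -A - c)
((12 - 27)/(O(7) + P(7, -1)))*(-857) = ((12 - 27)/(7*(1 + 2*7) + (-1*7 - 1*(-1))))*(-857) = -15/(7*(1 + 14) + (-7 + 1))*(-857) = -15/(7*15 - 6)*(-857) = -15/(105 - 6)*(-857) = -15/99*(-857) = -15*1/99*(-857) = -5/33*(-857) = 4285/33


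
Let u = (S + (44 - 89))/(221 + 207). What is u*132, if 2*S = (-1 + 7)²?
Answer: -891/107 ≈ -8.3271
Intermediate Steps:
S = 18 (S = (-1 + 7)²/2 = (½)*6² = (½)*36 = 18)
u = -27/428 (u = (18 + (44 - 89))/(221 + 207) = (18 - 45)/428 = -27*1/428 = -27/428 ≈ -0.063084)
u*132 = -27/428*132 = -891/107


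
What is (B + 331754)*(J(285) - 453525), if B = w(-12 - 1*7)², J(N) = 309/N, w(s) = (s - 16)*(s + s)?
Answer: -90506198640888/95 ≈ -9.5270e+11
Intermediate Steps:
w(s) = 2*s*(-16 + s) (w(s) = (-16 + s)*(2*s) = 2*s*(-16 + s))
B = 1768900 (B = (2*(-12 - 1*7)*(-16 + (-12 - 1*7)))² = (2*(-12 - 7)*(-16 + (-12 - 7)))² = (2*(-19)*(-16 - 19))² = (2*(-19)*(-35))² = 1330² = 1768900)
(B + 331754)*(J(285) - 453525) = (1768900 + 331754)*(309/285 - 453525) = 2100654*(309*(1/285) - 453525) = 2100654*(103/95 - 453525) = 2100654*(-43084772/95) = -90506198640888/95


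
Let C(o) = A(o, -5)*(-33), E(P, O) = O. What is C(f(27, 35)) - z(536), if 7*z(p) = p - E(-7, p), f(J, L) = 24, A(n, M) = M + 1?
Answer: 132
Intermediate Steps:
A(n, M) = 1 + M
C(o) = 132 (C(o) = (1 - 5)*(-33) = -4*(-33) = 132)
z(p) = 0 (z(p) = (p - p)/7 = (⅐)*0 = 0)
C(f(27, 35)) - z(536) = 132 - 1*0 = 132 + 0 = 132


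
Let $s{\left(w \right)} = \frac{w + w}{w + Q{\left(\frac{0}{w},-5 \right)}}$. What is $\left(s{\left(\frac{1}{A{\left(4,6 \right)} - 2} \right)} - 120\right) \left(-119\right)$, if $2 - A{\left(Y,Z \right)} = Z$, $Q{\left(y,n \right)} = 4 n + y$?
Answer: $\frac{1727642}{121} \approx 14278.0$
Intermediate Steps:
$Q{\left(y,n \right)} = y + 4 n$
$A{\left(Y,Z \right)} = 2 - Z$
$s{\left(w \right)} = \frac{2 w}{-20 + w}$ ($s{\left(w \right)} = \frac{w + w}{w + \left(\frac{0}{w} + 4 \left(-5\right)\right)} = \frac{2 w}{w + \left(0 - 20\right)} = \frac{2 w}{w - 20} = \frac{2 w}{-20 + w}$)
$\left(s{\left(\frac{1}{A{\left(4,6 \right)} - 2} \right)} - 120\right) \left(-119\right) = \left(\frac{2}{\left(\left(2 - 6\right) - 2\right) \left(-20 + \frac{1}{\left(2 - 6\right) - 2}\right)} - 120\right) \left(-119\right) = \left(\frac{2}{\left(-4 - 2\right) \left(-20 + \frac{1}{-4 - 2}\right)} - 120\right) \left(-119\right) = \left(\frac{2}{\left(-6\right) \left(-20 + \frac{1}{-6}\right)} - 120\right) \left(-119\right) = \left(2 \left(- \frac{1}{6}\right) \frac{1}{-20 - \frac{1}{6}} - 120\right) \left(-119\right) = \left(2 \left(- \frac{1}{6}\right) \frac{1}{- \frac{121}{6}} - 120\right) \left(-119\right) = \left(2 \left(- \frac{1}{6}\right) \left(- \frac{6}{121}\right) - 120\right) \left(-119\right) = \left(\frac{2}{121} - 120\right) \left(-119\right) = \left(- \frac{14518}{121}\right) \left(-119\right) = \frac{1727642}{121}$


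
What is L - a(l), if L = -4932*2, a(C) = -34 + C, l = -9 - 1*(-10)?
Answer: -9831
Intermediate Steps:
l = 1 (l = -9 + 10 = 1)
L = -9864 (L = -822*12 = -9864)
L - a(l) = -9864 - (-34 + 1) = -9864 - 1*(-33) = -9864 + 33 = -9831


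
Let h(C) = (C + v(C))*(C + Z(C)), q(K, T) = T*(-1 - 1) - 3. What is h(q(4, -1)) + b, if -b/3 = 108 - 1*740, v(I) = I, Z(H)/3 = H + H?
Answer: 1910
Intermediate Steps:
Z(H) = 6*H (Z(H) = 3*(H + H) = 3*(2*H) = 6*H)
q(K, T) = -3 - 2*T (q(K, T) = T*(-2) - 3 = -2*T - 3 = -3 - 2*T)
b = 1896 (b = -3*(108 - 1*740) = -3*(108 - 740) = -3*(-632) = 1896)
h(C) = 14*C² (h(C) = (C + C)*(C + 6*C) = (2*C)*(7*C) = 14*C²)
h(q(4, -1)) + b = 14*(-3 - 2*(-1))² + 1896 = 14*(-3 + 2)² + 1896 = 14*(-1)² + 1896 = 14*1 + 1896 = 14 + 1896 = 1910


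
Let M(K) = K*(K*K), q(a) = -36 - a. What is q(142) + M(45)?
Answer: 90947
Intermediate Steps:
M(K) = K**3 (M(K) = K*K**2 = K**3)
q(142) + M(45) = (-36 - 1*142) + 45**3 = (-36 - 142) + 91125 = -178 + 91125 = 90947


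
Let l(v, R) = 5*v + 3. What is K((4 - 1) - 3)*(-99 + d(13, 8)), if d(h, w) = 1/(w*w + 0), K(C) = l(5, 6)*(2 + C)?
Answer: -44345/8 ≈ -5543.1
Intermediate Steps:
l(v, R) = 3 + 5*v
K(C) = 56 + 28*C (K(C) = (3 + 5*5)*(2 + C) = (3 + 25)*(2 + C) = 28*(2 + C) = 56 + 28*C)
d(h, w) = w⁻² (d(h, w) = 1/(w² + 0) = 1/(w²) = w⁻²)
K((4 - 1) - 3)*(-99 + d(13, 8)) = (56 + 28*((4 - 1) - 3))*(-99 + 8⁻²) = (56 + 28*(3 - 3))*(-99 + 1/64) = (56 + 28*0)*(-6335/64) = (56 + 0)*(-6335/64) = 56*(-6335/64) = -44345/8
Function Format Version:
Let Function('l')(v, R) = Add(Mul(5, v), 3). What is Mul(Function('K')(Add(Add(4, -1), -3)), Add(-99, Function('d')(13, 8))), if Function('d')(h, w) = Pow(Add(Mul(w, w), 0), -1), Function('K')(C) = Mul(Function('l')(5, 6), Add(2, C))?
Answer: Rational(-44345, 8) ≈ -5543.1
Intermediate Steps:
Function('l')(v, R) = Add(3, Mul(5, v))
Function('K')(C) = Add(56, Mul(28, C)) (Function('K')(C) = Mul(Add(3, Mul(5, 5)), Add(2, C)) = Mul(Add(3, 25), Add(2, C)) = Mul(28, Add(2, C)) = Add(56, Mul(28, C)))
Function('d')(h, w) = Pow(w, -2) (Function('d')(h, w) = Pow(Add(Pow(w, 2), 0), -1) = Pow(Pow(w, 2), -1) = Pow(w, -2))
Mul(Function('K')(Add(Add(4, -1), -3)), Add(-99, Function('d')(13, 8))) = Mul(Add(56, Mul(28, Add(Add(4, -1), -3))), Add(-99, Pow(8, -2))) = Mul(Add(56, Mul(28, Add(3, -3))), Add(-99, Rational(1, 64))) = Mul(Add(56, Mul(28, 0)), Rational(-6335, 64)) = Mul(Add(56, 0), Rational(-6335, 64)) = Mul(56, Rational(-6335, 64)) = Rational(-44345, 8)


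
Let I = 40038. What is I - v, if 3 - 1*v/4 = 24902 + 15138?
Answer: 200186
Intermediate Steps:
v = -160148 (v = 12 - 4*(24902 + 15138) = 12 - 4*40040 = 12 - 160160 = -160148)
I - v = 40038 - 1*(-160148) = 40038 + 160148 = 200186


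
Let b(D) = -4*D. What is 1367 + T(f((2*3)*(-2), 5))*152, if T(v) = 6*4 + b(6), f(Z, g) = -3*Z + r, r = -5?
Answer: 1367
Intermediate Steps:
f(Z, g) = -5 - 3*Z (f(Z, g) = -3*Z - 5 = -5 - 3*Z)
T(v) = 0 (T(v) = 6*4 - 4*6 = 24 - 24 = 0)
1367 + T(f((2*3)*(-2), 5))*152 = 1367 + 0*152 = 1367 + 0 = 1367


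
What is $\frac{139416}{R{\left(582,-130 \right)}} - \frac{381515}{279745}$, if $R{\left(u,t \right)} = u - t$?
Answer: $\frac{968232256}{4979461} \approx 194.45$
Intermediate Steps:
$\frac{139416}{R{\left(582,-130 \right)}} - \frac{381515}{279745} = \frac{139416}{582 - -130} - \frac{381515}{279745} = \frac{139416}{582 + 130} - \frac{76303}{55949} = \frac{139416}{712} - \frac{76303}{55949} = 139416 \cdot \frac{1}{712} - \frac{76303}{55949} = \frac{17427}{89} - \frac{76303}{55949} = \frac{968232256}{4979461}$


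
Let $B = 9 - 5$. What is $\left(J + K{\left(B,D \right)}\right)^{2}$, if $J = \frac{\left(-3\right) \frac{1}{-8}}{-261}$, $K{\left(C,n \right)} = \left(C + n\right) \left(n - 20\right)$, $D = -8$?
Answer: $\frac{6076358401}{484416} \approx 12544.0$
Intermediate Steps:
$B = 4$ ($B = 9 - 5 = 4$)
$K{\left(C,n \right)} = \left(-20 + n\right) \left(C + n\right)$ ($K{\left(C,n \right)} = \left(C + n\right) \left(-20 + n\right) = \left(-20 + n\right) \left(C + n\right)$)
$J = - \frac{1}{696}$ ($J = \left(-3\right) \left(- \frac{1}{8}\right) \left(- \frac{1}{261}\right) = \frac{3}{8} \left(- \frac{1}{261}\right) = - \frac{1}{696} \approx -0.0014368$)
$\left(J + K{\left(B,D \right)}\right)^{2} = \left(- \frac{1}{696} + \left(\left(-8\right)^{2} - 80 - -160 + 4 \left(-8\right)\right)\right)^{2} = \left(- \frac{1}{696} + \left(64 - 80 + 160 - 32\right)\right)^{2} = \left(- \frac{1}{696} + 112\right)^{2} = \left(\frac{77951}{696}\right)^{2} = \frac{6076358401}{484416}$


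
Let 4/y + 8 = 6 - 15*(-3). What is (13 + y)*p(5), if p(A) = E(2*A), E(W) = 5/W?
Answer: 563/86 ≈ 6.5465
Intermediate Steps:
y = 4/43 (y = 4/(-8 + (6 - 15*(-3))) = 4/(-8 + (6 - 3*(-15))) = 4/(-8 + (6 + 45)) = 4/(-8 + 51) = 4/43 ≈ 0.093023)
p(A) = 5/(2*A) (p(A) = 5/((2*A)) = 5*(1/(2*A)) = 5/(2*A))
(13 + y)*p(5) = (13 + 4/43)*((5/2)/5) = 563*((5/2)*(⅕))/43 = (563/43)*(½) = 563/86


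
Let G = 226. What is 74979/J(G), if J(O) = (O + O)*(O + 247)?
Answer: 74979/213796 ≈ 0.35070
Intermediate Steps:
J(O) = 2*O*(247 + O) (J(O) = (2*O)*(247 + O) = 2*O*(247 + O))
74979/J(G) = 74979/((2*226*(247 + 226))) = 74979/((2*226*473)) = 74979/213796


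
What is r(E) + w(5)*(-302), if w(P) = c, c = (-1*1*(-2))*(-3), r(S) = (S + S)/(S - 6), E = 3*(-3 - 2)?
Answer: 12694/7 ≈ 1813.4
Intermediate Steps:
E = -15 (E = 3*(-5) = -15)
r(S) = 2*S/(-6 + S) (r(S) = (2*S)/(-6 + S) = 2*S/(-6 + S))
c = -6 (c = -1*(-2)*(-3) = 2*(-3) = -6)
w(P) = -6
r(E) + w(5)*(-302) = 2*(-15)/(-6 - 15) - 6*(-302) = 2*(-15)/(-21) + 1812 = 2*(-15)*(-1/21) + 1812 = 10/7 + 1812 = 12694/7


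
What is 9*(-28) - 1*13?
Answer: -265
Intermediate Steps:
9*(-28) - 1*13 = -252 - 13 = -265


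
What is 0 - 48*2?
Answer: -96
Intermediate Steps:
0 - 48*2 = 0 - 96 = -96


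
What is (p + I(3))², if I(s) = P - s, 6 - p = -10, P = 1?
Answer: 196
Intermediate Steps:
p = 16 (p = 6 - 1*(-10) = 6 + 10 = 16)
I(s) = 1 - s
(p + I(3))² = (16 + (1 - 1*3))² = (16 + (1 - 3))² = (16 - 2)² = 14² = 196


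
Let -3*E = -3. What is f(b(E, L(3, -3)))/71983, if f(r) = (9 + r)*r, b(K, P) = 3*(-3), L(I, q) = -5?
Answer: 0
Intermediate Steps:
E = 1 (E = -⅓*(-3) = 1)
b(K, P) = -9
f(r) = r*(9 + r)
f(b(E, L(3, -3)))/71983 = -9*(9 - 9)/71983 = -9*0*(1/71983) = 0*(1/71983) = 0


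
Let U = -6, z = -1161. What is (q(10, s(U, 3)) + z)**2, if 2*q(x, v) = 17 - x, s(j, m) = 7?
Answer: 5359225/4 ≈ 1.3398e+6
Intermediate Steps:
q(x, v) = 17/2 - x/2 (q(x, v) = (17 - x)/2 = 17/2 - x/2)
(q(10, s(U, 3)) + z)**2 = ((17/2 - 1/2*10) - 1161)**2 = ((17/2 - 5) - 1161)**2 = (7/2 - 1161)**2 = (-2315/2)**2 = 5359225/4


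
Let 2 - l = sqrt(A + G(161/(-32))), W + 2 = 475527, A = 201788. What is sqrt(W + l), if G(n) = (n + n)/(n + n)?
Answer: sqrt(475527 - 3*sqrt(22421)) ≈ 689.26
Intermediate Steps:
W = 475525 (W = -2 + 475527 = 475525)
G(n) = 1 (G(n) = (2*n)/((2*n)) = (2*n)*(1/(2*n)) = 1)
l = 2 - 3*sqrt(22421) (l = 2 - sqrt(201788 + 1) = 2 - sqrt(201789) = 2 - 3*sqrt(22421) ≈ -447.21)
sqrt(W + l) = sqrt(475525 + (2 - 3*sqrt(22421))) = sqrt(475527 - 3*sqrt(22421))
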